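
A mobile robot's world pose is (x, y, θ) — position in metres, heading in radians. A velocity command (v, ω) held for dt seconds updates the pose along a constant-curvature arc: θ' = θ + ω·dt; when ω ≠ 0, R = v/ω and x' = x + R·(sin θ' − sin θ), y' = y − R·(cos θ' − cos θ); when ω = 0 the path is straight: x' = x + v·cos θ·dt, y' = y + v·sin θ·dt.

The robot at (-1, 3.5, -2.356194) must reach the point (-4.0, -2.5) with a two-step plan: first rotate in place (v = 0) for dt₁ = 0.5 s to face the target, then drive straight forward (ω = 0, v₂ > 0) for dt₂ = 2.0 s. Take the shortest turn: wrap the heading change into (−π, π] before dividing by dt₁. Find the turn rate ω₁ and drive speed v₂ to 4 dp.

ω₁ = 0.6435, v₂ = 3.3541

heading to target = atan2(-2.5−3.5, -4−-1) = -2.0344
Δθ = wrap(-2.0344 − -2.3562) = 0.3218; ω₁ = Δθ/dt₁ = 0.6435
distance = √((-4−-1)² + (-2.5−3.5)²) = 6.7082; v₂ = distance/dt₂ = 3.3541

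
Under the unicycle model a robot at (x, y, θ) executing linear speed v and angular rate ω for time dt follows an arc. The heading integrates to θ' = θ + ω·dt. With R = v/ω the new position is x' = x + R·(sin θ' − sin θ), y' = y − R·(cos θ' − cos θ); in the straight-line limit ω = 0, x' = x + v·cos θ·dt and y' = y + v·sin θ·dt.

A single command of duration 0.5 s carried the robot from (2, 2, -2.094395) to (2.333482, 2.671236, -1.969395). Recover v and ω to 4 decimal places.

Δθ = -1.969395 − -2.094395 = 0.125000
ω = Δθ/dt = 0.125000/0.5 = 0.2500
R = −Δy/(cos θ' − cos θ) = -6.0000
v = R·ω = -6.0000·0.2500 = -1.5000

v = -1.5000, ω = 0.2500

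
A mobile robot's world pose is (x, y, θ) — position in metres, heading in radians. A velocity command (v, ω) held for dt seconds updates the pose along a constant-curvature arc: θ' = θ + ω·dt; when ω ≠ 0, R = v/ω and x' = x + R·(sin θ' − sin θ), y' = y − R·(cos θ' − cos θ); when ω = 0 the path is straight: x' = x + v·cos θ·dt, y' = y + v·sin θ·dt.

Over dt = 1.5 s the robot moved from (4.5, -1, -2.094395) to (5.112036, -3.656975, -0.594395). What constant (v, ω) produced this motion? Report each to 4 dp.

v = 2.0000, ω = 1.0000

Δθ = -0.594395 − -2.094395 = 1.500000
ω = Δθ/dt = 1.500000/1.5 = 1.0000
R = −Δy/(cos θ' − cos θ) = 2.0000
v = R·ω = 2.0000·1.0000 = 2.0000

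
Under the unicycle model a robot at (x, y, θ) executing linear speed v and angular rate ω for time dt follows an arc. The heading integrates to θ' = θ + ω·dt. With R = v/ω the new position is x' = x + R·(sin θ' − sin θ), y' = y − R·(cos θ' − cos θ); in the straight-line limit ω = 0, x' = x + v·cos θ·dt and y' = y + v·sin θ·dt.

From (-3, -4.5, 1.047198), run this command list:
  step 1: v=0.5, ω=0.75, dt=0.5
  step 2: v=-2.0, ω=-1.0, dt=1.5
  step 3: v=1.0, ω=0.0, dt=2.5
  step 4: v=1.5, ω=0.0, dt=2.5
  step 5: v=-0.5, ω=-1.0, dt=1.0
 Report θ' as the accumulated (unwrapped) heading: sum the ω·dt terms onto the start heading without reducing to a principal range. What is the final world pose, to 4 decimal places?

(0.7781, -6.1871, -1.0778)

step 1: θ'=1.4222 (R=0.6667) → pose (-2.9180, -4.2654, 1.4222)
step 2: θ'=-0.0778 (R=2.0000) → pose (-5.0514, -5.9632, -0.0778)
step 3: θ'=-0.0778 (straight) → pose (-2.5590, -6.1575, -0.0778)
step 4: θ'=-0.0778 (straight) → pose (1.1797, -6.4490, -0.0778)
step 5: θ'=-1.0778 (R=0.5000) → pose (0.7781, -6.1871, -1.0778)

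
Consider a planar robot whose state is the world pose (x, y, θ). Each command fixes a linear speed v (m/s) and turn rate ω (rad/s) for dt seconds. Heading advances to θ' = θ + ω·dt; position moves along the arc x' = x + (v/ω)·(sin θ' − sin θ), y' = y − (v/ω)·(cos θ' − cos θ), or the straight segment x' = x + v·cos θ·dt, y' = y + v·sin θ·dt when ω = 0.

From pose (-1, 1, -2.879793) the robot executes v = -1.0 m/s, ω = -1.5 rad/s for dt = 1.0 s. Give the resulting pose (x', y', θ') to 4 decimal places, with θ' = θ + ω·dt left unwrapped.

θ' = -2.8798 + -1.5·1.0 = -4.3798
R = v/ω = -1.0/-1.5 = 0.6667
x' = -1 + 0.6667·(sin -4.3798 − sin -2.8798) = -0.1973
y' = 1 − 0.6667·(cos -4.3798 − cos -2.8798) = 0.5737

(-0.1973, 0.5737, -4.3798)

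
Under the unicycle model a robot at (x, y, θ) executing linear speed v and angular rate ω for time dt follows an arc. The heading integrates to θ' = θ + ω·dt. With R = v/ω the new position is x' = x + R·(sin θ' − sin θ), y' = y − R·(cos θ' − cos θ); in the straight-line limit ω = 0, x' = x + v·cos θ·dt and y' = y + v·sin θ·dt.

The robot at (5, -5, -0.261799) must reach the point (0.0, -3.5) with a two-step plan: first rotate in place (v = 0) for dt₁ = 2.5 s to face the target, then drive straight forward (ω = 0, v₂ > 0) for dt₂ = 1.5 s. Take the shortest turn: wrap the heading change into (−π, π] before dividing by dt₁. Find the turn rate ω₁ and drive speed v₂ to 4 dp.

heading to target = atan2(-3.5−-5, 0−5) = 2.8501
Δθ = wrap(2.8501 − -0.2618) = 3.1119; ω₁ = Δθ/dt₁ = 1.2448
distance = √((0−5)² + (-3.5−-5)²) = 5.2202; v₂ = distance/dt₂ = 3.4801

ω₁ = 1.2448, v₂ = 3.4801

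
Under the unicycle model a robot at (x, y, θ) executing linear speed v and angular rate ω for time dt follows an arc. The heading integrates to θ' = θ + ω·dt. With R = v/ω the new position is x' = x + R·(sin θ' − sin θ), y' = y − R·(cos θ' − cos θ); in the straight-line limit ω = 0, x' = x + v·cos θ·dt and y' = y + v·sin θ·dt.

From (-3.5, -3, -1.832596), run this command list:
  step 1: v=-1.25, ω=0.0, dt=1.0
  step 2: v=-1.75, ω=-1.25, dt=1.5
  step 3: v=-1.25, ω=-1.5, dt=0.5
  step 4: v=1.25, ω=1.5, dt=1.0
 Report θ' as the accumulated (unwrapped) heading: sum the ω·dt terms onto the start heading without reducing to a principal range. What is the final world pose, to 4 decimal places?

(-1.6728, -0.8574, -2.9576)

step 1: θ'=-1.8326 (straight) → pose (-3.1765, -1.7926, -1.8326)
step 2: θ'=-3.7076 (R=1.4000) → pose (-1.0734, -0.9733, -3.7076)
step 3: θ'=-4.4576 (R=0.8333) → pose (-0.7139, -1.4666, -4.4576)
step 4: θ'=-2.9576 (R=0.8333) → pose (-1.6728, -0.8574, -2.9576)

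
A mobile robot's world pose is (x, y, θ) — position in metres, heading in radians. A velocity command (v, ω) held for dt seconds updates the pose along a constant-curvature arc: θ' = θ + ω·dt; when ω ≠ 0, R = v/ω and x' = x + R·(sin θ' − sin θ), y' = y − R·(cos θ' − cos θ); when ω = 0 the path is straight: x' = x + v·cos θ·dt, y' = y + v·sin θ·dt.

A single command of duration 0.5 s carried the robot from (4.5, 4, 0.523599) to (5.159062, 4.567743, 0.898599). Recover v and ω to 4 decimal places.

v = 1.7500, ω = 0.7500

Δθ = 0.898599 − 0.523599 = 0.375000
ω = Δθ/dt = 0.375000/0.5 = 0.7500
R = Δx/(sin θ' − sin θ) = 2.3333
v = R·ω = 2.3333·0.7500 = 1.7500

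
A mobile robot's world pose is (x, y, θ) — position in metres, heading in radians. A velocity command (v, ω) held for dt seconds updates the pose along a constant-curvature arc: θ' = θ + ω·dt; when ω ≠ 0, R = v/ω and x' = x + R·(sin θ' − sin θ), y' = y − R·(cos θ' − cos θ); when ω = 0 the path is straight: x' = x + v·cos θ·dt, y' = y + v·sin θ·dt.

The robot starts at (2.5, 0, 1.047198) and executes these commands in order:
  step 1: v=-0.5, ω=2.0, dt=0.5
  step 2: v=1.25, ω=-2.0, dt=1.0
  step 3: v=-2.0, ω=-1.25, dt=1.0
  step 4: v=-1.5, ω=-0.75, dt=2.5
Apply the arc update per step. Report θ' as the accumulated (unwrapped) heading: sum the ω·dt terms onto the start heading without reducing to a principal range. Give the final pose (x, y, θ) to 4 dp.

step 1: θ'=2.0472 (R=-0.2500) → pose (2.4943, -0.2396, 2.0472)
step 2: θ'=0.0472 (R=-0.6250) → pose (3.0203, 0.6713, 0.0472)
step 3: θ'=-1.2028 (R=1.6000) → pose (1.4519, 1.6939, -1.2028)
step 4: θ'=-3.0778 (R=2.0000) → pose (3.1905, 4.4093, -3.0778)

(3.1905, 4.4093, -3.0778)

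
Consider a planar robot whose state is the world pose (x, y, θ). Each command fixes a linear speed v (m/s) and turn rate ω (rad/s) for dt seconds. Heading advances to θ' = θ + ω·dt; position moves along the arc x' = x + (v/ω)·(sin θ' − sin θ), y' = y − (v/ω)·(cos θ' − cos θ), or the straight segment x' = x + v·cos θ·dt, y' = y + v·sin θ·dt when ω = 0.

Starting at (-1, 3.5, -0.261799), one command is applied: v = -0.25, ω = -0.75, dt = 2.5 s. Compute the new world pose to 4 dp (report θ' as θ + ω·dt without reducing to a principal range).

θ' = -0.2618 + -0.75·2.5 = -2.1368
R = v/ω = -0.25/-0.75 = 0.3333
x' = -1 + 0.3333·(sin -2.1368 − sin -0.2618) = -1.1951
y' = 3.5 − 0.3333·(cos -2.1368 − cos -0.2618) = 4.0007

(-1.1951, 4.0007, -2.1368)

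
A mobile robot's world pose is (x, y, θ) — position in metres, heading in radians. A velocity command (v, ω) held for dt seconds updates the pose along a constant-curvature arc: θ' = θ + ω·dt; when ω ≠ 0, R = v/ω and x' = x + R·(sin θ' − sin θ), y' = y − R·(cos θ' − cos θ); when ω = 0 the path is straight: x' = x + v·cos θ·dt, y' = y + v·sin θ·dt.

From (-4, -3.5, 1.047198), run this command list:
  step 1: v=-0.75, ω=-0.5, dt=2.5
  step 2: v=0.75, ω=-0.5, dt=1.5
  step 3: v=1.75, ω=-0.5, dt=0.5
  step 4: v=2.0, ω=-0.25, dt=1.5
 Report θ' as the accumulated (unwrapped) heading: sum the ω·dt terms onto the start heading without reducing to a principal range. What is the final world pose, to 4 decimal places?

step 1: θ'=-0.2028 (R=1.5000) → pose (-5.6012, -4.2193, -0.2028)
step 2: θ'=-0.9528 (R=-1.5000) → pose (-4.6807, -4.8194, -0.9528)
step 3: θ'=-1.2028 (R=-3.5000) → pose (-4.2677, -5.5882, -1.2028)
step 4: θ'=-1.5778 (R=-8.0000) → pose (-3.7323, -8.5222, -1.5778)

(-3.7323, -8.5222, -1.5778)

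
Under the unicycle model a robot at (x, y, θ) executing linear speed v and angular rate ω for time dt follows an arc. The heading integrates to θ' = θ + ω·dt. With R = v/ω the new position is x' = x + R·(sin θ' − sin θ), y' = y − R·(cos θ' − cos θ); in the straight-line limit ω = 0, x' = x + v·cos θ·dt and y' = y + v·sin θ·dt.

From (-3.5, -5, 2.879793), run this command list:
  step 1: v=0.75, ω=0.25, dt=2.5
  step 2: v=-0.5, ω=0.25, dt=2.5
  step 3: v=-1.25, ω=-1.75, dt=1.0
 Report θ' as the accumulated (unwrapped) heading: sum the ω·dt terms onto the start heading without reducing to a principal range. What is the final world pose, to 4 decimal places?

step 1: θ'=3.5048 (R=3.0000) → pose (-5.3423, -5.0935, 3.5048)
step 2: θ'=4.1298 (R=-2.0000) → pose (-4.3827, -4.3243, 4.1298)
step 3: θ'=2.3798 (R=0.7143) → pose (-3.2932, -4.2005, 2.3798)

(-3.2932, -4.2005, 2.3798)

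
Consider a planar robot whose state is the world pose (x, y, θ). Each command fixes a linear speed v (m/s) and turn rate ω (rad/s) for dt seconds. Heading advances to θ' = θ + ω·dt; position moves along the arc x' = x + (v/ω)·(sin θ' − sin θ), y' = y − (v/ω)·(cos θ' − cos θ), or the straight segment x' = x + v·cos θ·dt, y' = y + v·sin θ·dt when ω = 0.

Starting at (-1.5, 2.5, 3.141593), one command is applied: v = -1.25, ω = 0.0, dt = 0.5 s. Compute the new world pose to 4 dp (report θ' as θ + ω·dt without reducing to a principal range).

(-0.8750, 2.5000, 3.1416)

θ' = 3.1416 + 0.0·0.5 = 3.1416
ω = 0 → straight: x' = -1.5 + -1.25·cos(3.1416)·0.5 = -0.8750
y' = 2.5 + -1.25·sin(3.1416)·0.5 = 2.5000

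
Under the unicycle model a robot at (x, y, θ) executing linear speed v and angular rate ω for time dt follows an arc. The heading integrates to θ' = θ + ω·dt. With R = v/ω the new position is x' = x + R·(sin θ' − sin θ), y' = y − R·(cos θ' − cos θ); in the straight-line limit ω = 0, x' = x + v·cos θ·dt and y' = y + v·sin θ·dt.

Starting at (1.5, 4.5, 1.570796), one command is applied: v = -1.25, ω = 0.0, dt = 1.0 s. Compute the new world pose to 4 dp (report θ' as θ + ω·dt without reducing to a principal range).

(1.5000, 3.2500, 1.5708)

θ' = 1.5708 + 0.0·1.0 = 1.5708
ω = 0 → straight: x' = 1.5 + -1.25·cos(1.5708)·1.0 = 1.5000
y' = 4.5 + -1.25·sin(1.5708)·1.0 = 3.2500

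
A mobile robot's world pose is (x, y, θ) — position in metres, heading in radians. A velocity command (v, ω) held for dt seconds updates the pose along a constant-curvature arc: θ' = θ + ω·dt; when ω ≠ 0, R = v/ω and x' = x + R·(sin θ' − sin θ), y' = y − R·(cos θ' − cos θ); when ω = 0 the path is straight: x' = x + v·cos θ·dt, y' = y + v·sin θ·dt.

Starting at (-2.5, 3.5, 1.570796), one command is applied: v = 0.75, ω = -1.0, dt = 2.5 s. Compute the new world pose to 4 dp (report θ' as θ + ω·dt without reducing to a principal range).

(-1.1491, 3.9489, -0.9292)

θ' = 1.5708 + -1.0·2.5 = -0.9292
R = v/ω = 0.75/-1.0 = -0.7500
x' = -2.5 + -0.7500·(sin -0.9292 − sin 1.5708) = -1.1491
y' = 3.5 − -0.7500·(cos -0.9292 − cos 1.5708) = 3.9489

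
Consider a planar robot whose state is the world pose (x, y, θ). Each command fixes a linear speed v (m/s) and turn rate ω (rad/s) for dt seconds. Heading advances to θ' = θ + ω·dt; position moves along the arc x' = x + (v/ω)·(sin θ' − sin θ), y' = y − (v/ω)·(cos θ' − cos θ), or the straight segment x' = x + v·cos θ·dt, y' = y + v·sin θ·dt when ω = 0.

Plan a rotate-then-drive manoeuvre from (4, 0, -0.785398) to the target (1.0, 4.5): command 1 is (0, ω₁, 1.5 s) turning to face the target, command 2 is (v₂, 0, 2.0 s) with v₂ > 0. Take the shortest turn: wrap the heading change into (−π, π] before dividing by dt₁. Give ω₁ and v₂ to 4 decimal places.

ω₁ = 1.9628, v₂ = 2.7042

heading to target = atan2(4.5−0, 1−4) = 2.1588
Δθ = wrap(2.1588 − -0.7854) = 2.9442; ω₁ = Δθ/dt₁ = 1.9628
distance = √((1−4)² + (4.5−0)²) = 5.4083; v₂ = distance/dt₂ = 2.7042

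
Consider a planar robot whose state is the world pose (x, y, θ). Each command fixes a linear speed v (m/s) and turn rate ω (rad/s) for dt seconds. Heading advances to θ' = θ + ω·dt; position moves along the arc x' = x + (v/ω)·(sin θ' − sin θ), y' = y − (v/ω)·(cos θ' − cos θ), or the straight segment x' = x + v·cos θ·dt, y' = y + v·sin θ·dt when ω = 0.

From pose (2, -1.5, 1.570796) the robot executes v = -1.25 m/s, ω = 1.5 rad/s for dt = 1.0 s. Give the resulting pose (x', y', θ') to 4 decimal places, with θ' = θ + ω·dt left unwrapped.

θ' = 1.5708 + 1.5·1.0 = 3.0708
R = v/ω = -1.25/1.5 = -0.8333
x' = 2 + -0.8333·(sin 3.0708 − sin 1.5708) = 2.7744
y' = -1.5 − -0.8333·(cos 3.0708 − cos 1.5708) = -2.3312

(2.7744, -2.3312, 3.0708)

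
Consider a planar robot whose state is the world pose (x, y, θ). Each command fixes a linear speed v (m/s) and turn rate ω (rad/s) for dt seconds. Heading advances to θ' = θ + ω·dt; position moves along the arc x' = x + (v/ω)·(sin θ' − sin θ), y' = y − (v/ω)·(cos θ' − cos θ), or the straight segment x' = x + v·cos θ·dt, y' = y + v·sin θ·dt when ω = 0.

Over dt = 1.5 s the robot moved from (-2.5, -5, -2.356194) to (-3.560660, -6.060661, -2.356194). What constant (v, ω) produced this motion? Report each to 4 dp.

v = 1.0000, ω = 0.0000

Δθ = -2.356194 − -2.356194 = 0.000000
ω = Δθ/dt = 0.000000/1.5 = 0.0000
ω = 0 → v = (Δx·cos θ + Δy·sin θ)/dt = 1.0000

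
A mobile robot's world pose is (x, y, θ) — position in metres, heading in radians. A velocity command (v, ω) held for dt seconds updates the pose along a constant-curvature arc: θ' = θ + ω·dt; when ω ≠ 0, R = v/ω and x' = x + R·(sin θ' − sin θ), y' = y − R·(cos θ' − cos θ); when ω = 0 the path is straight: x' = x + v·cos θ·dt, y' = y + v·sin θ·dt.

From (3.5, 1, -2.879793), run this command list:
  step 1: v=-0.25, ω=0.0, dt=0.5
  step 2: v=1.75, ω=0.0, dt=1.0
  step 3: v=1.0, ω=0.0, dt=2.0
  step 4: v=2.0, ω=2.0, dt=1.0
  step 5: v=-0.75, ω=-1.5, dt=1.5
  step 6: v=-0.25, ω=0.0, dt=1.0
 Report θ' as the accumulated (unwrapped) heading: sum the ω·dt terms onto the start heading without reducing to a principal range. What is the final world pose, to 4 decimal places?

step 1: θ'=-2.8798 (straight) → pose (3.6207, 1.0324, -2.8798)
step 2: θ'=-2.8798 (straight) → pose (1.9304, 0.5794, -2.8798)
step 3: θ'=-2.8798 (straight) → pose (-0.0015, 0.0618, -2.8798)
step 4: θ'=-0.8798 (R=1.0000) → pose (-0.5133, -1.5415, -0.8798)
step 5: θ'=-3.1298 (R=0.5000) → pose (-0.1339, -0.7228, -3.1298)
step 6: θ'=-3.1298 (straight) → pose (0.1161, -0.7199, -3.1298)

(0.1161, -0.7199, -3.1298)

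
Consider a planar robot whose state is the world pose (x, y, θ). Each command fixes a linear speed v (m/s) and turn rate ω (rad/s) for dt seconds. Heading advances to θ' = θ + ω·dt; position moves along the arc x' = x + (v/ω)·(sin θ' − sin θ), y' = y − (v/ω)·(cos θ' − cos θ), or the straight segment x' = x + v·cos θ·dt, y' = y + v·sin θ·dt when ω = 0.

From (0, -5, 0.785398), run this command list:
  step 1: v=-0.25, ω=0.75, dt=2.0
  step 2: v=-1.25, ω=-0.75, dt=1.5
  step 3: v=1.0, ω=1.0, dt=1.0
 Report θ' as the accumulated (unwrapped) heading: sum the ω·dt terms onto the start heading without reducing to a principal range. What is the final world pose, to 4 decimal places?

step 1: θ'=2.2854 (R=-0.3333) → pose (-0.0161, -5.4541, 2.2854)
step 2: θ'=1.1604 (R=1.6667) → pose (0.2533, -7.2113, 1.1604)
step 3: θ'=2.1604 (R=1.0000) → pose (0.1675, -6.2563, 2.1604)

(0.1675, -6.2563, 2.1604)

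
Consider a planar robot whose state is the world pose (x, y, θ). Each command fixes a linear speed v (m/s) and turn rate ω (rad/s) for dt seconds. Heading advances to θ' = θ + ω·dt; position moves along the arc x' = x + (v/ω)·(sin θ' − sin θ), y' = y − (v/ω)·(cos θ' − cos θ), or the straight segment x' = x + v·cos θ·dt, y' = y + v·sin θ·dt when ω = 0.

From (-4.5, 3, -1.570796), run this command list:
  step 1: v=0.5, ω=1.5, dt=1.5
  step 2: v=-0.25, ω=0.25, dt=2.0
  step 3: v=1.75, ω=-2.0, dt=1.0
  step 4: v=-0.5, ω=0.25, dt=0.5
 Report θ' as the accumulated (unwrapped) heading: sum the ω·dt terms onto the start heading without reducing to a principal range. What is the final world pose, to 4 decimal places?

(-2.9858, 2.7785, -0.6958)

step 1: θ'=0.6792 (R=0.3333) → pose (-3.9573, 2.7406, 0.6792)
step 2: θ'=1.1792 (R=-1.0000) → pose (-4.2534, 2.3442, 1.1792)
step 3: θ'=-0.8208 (R=-0.8750) → pose (-2.8044, 2.6067, -0.8208)
step 4: θ'=-0.6958 (R=-2.0000) → pose (-2.9858, 2.7785, -0.6958)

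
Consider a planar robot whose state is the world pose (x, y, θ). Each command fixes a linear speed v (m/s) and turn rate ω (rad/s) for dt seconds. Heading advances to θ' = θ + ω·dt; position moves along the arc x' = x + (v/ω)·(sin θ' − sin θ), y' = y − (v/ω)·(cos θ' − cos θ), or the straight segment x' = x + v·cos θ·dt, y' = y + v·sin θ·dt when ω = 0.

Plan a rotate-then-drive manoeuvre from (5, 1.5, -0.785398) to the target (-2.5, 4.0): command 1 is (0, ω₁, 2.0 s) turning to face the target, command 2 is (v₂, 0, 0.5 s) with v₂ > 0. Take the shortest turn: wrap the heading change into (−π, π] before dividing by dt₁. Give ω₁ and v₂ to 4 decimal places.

heading to target = atan2(4−1.5, -2.5−5) = 2.8198
Δθ = wrap(2.8198 − -0.7854) = -2.6779; ω₁ = Δθ/dt₁ = -1.3390
distance = √((-2.5−5)² + (4−1.5)²) = 7.9057; v₂ = distance/dt₂ = 15.8114

ω₁ = -1.3390, v₂ = 15.8114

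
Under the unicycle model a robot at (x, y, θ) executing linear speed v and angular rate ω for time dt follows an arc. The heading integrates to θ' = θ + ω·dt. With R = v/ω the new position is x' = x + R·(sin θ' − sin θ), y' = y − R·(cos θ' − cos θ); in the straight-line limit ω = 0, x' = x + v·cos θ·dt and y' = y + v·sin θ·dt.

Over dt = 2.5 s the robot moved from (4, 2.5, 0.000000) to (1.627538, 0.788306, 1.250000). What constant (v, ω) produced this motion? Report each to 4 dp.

v = -1.2500, ω = 0.5000

Δθ = 1.250000 − 0.000000 = 1.250000
ω = Δθ/dt = 1.250000/2.5 = 0.5000
R = Δx/(sin θ' − sin θ) = -2.5000
v = R·ω = -2.5000·0.5000 = -1.2500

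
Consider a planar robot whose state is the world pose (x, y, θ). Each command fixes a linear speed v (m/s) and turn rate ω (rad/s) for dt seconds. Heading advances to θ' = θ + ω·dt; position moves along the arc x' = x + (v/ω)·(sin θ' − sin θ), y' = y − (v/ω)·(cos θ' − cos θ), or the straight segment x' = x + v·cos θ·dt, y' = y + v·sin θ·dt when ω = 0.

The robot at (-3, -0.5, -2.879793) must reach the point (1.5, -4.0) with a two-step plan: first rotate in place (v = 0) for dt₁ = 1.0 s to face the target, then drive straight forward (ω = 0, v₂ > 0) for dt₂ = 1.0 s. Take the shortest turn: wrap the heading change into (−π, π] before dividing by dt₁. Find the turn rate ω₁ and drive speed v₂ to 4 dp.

heading to target = atan2(-4−-0.5, 1.5−-3) = -0.6610
Δθ = wrap(-0.6610 − -2.8798) = 2.2187; ω₁ = Δθ/dt₁ = 2.2187
distance = √((1.5−-3)² + (-4−-0.5)²) = 5.7009; v₂ = distance/dt₂ = 5.7009

ω₁ = 2.2187, v₂ = 5.7009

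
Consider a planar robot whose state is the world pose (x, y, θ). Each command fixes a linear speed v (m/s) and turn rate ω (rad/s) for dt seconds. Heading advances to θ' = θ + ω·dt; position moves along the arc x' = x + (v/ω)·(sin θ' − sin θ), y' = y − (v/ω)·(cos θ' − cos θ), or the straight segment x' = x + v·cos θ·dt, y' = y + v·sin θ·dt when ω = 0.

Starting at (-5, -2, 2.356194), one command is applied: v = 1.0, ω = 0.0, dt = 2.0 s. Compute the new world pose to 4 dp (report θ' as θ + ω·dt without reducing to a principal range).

θ' = 2.3562 + 0.0·2.0 = 2.3562
ω = 0 → straight: x' = -5 + 1.0·cos(2.3562)·2.0 = -6.4142
y' = -2 + 1.0·sin(2.3562)·2.0 = -0.5858

(-6.4142, -0.5858, 2.3562)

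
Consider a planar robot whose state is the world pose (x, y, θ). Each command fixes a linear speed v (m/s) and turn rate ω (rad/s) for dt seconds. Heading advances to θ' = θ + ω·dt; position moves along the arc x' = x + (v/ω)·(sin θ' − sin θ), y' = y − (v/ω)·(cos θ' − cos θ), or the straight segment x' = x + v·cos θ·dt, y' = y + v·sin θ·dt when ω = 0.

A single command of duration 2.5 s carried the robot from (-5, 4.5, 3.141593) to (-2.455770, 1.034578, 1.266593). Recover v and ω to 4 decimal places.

v = -2.0000, ω = -0.7500

Δθ = 1.266593 − 3.141593 = -1.875000
ω = Δθ/dt = -1.875000/2.5 = -0.7500
R = −Δy/(cos θ' − cos θ) = 2.6667
v = R·ω = 2.6667·-0.7500 = -2.0000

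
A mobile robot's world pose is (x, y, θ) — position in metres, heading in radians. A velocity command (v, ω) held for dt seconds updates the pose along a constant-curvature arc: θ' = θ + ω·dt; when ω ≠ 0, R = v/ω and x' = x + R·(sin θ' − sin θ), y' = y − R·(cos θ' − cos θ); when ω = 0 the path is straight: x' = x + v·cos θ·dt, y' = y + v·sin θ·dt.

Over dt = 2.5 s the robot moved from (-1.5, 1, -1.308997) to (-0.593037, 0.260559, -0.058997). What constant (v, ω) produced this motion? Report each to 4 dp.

Δθ = -0.058997 − -1.308997 = 1.250000
ω = Δθ/dt = 1.250000/2.5 = 0.5000
R = Δx/(sin θ' − sin θ) = 1.0000
v = R·ω = 1.0000·0.5000 = 0.5000

v = 0.5000, ω = 0.5000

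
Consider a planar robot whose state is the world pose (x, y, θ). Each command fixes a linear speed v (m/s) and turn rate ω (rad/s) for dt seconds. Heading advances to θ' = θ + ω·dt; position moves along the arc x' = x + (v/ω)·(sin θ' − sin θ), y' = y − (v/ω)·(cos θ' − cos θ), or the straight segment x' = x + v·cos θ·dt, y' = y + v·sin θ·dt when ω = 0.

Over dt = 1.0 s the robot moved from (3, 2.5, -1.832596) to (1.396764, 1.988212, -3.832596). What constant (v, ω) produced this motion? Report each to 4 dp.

v = 2.0000, ω = -2.0000

Δθ = -3.832596 − -1.832596 = -2.000000
ω = Δθ/dt = -2.000000/1.0 = -2.0000
R = Δx/(sin θ' − sin θ) = -1.0000
v = R·ω = -1.0000·-2.0000 = 2.0000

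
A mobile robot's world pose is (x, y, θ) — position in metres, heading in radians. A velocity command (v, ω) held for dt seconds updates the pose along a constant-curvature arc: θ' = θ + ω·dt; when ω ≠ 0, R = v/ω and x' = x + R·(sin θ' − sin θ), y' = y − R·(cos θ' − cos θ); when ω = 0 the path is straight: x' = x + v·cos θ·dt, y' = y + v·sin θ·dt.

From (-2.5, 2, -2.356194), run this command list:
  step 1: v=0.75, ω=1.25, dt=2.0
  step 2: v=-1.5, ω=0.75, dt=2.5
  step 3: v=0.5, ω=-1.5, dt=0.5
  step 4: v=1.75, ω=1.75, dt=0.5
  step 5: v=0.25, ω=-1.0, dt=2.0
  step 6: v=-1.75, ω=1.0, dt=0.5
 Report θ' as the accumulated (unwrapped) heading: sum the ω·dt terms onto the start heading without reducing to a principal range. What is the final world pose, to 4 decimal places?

step 1: θ'=0.1438 (R=0.6000) → pose (-1.9897, 0.9819, 0.1438)
step 2: θ'=2.0188 (R=-2.0000) → pose (-3.5057, -1.8638, 2.0188)
step 3: θ'=1.2688 (R=-0.3333) → pose (-3.5236, -1.6202, 1.2688)
step 4: θ'=2.1438 (R=1.0000) → pose (-3.6380, -0.7807, 2.1438)
step 5: θ'=0.1438 (R=-0.2500) → pose (-3.4638, -0.3977, 0.1438)
step 6: θ'=0.6438 (R=-1.7500) → pose (-4.2634, -0.7300, 0.6438)

(-4.2634, -0.7300, 0.6438)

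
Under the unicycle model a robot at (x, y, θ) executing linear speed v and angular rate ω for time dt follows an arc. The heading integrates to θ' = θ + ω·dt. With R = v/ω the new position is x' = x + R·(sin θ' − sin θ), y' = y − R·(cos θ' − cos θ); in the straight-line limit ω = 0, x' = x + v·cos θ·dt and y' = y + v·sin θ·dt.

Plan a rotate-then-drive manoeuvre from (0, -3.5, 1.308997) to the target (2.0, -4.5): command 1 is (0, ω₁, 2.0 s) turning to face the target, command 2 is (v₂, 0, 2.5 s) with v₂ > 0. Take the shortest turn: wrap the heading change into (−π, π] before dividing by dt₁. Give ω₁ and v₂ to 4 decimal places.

ω₁ = -0.8863, v₂ = 0.8944

heading to target = atan2(-4.5−-3.5, 2−0) = -0.4636
Δθ = wrap(-0.4636 − 1.3090) = -1.7726; ω₁ = Δθ/dt₁ = -0.8863
distance = √((2−0)² + (-4.5−-3.5)²) = 2.2361; v₂ = distance/dt₂ = 0.8944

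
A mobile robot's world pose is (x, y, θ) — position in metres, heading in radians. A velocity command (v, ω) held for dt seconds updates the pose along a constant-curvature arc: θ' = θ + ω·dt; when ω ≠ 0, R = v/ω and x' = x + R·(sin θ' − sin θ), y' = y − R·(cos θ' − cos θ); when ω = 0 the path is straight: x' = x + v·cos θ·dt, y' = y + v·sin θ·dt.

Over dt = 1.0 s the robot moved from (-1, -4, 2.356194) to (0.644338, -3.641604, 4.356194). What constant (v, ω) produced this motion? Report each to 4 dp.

v = -2.0000, ω = 2.0000

Δθ = 4.356194 − 2.356194 = 2.000000
ω = Δθ/dt = 2.000000/1.0 = 2.0000
R = Δx/(sin θ' − sin θ) = -1.0000
v = R·ω = -1.0000·2.0000 = -2.0000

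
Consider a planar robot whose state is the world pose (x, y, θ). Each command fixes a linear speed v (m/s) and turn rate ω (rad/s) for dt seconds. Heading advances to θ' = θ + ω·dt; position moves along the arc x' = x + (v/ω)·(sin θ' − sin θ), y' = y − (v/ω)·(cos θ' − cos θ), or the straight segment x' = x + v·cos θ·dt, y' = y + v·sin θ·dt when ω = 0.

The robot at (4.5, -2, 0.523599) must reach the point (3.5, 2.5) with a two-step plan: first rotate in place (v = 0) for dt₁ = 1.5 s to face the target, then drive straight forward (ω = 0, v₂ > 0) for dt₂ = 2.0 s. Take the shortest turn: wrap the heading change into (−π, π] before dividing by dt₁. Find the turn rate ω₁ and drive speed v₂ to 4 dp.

heading to target = atan2(2.5−-2, 3.5−4.5) = 1.7895
Δθ = wrap(1.7895 − 0.5236) = 1.2659; ω₁ = Δθ/dt₁ = 0.8439
distance = √((3.5−4.5)² + (2.5−-2)²) = 4.6098; v₂ = distance/dt₂ = 2.3049

ω₁ = 0.8439, v₂ = 2.3049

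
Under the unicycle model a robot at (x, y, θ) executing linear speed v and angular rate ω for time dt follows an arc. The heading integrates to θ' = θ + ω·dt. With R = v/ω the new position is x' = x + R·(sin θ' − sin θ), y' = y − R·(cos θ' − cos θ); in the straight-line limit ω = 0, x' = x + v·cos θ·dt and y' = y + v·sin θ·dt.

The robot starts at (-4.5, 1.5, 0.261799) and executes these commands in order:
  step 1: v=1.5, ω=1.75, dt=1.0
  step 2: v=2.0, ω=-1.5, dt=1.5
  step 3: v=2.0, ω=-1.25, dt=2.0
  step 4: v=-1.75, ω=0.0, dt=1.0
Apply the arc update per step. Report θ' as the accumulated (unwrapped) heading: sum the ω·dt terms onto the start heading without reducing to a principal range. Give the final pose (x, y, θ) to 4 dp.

step 1: θ'=2.0118 (R=0.8571) → pose (-3.9467, 2.6938, 2.0118)
step 2: θ'=-0.2382 (R=-1.3333) → pose (-2.4263, 4.5586, -0.2382)
step 3: θ'=-2.7382 (R=-1.6000) → pose (-2.1758, 1.5322, -2.7382)
step 4: θ'=-2.7382 (straight) → pose (-0.5663, 2.2192, -2.7382)

(-0.5663, 2.2192, -2.7382)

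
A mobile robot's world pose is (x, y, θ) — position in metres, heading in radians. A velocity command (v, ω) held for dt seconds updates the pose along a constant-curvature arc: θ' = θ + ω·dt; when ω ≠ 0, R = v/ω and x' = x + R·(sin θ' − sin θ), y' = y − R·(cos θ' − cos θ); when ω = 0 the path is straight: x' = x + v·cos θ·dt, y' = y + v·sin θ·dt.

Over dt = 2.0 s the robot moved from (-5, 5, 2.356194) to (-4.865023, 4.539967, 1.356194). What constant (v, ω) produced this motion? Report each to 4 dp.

v = -0.2500, ω = -0.5000

Δθ = 1.356194 − 2.356194 = -1.000000
ω = Δθ/dt = -1.000000/2.0 = -0.5000
R = −Δy/(cos θ' − cos θ) = 0.5000
v = R·ω = 0.5000·-0.5000 = -0.2500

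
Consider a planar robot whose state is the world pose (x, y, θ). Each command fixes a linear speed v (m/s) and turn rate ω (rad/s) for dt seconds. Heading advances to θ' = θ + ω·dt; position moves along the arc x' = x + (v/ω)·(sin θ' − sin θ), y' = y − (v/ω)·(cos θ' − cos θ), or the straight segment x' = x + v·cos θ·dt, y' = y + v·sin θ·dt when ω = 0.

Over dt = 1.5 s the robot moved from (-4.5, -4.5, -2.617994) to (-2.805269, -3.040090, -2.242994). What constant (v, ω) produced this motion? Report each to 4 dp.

v = -1.5000, ω = 0.2500

Δθ = -2.242994 − -2.617994 = 0.375000
ω = Δθ/dt = 0.375000/1.5 = 0.2500
R = Δx/(sin θ' − sin θ) = -6.0000
v = R·ω = -6.0000·0.2500 = -1.5000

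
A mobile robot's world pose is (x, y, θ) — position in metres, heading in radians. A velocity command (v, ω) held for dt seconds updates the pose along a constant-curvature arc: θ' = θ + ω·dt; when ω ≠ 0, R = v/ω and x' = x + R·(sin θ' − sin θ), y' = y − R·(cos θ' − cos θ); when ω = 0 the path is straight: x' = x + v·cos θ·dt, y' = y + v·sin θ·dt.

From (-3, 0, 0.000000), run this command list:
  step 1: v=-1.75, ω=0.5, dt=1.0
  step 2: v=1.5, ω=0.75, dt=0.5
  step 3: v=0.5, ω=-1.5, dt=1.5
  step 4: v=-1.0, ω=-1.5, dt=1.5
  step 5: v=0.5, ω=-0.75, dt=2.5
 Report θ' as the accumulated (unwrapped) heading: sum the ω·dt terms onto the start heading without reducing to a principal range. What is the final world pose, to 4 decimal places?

(-2.7156, 1.6786, -5.5000)

step 1: θ'=0.5000 (R=-3.5000) → pose (-4.6780, -0.4285, 0.5000)
step 2: θ'=0.8750 (R=2.0000) → pose (-4.1018, 0.0447, 0.8750)
step 3: θ'=-1.3750 (R=-0.3333) → pose (-3.5189, -0.1041, -1.3750)
step 4: θ'=-3.6250 (R=0.6667) → pose (-2.5551, 0.6159, -3.6250)
step 5: θ'=-5.5000 (R=-0.6667) → pose (-2.7156, 1.6786, -5.5000)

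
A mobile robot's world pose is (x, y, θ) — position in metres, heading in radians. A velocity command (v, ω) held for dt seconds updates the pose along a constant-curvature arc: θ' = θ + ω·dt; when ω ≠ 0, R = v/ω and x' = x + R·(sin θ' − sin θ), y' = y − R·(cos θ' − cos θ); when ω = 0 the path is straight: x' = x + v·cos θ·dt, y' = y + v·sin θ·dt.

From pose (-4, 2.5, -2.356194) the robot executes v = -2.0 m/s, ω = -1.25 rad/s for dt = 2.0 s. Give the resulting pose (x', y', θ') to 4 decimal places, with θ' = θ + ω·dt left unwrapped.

(-1.2851, 1.1393, -4.8562)

θ' = -2.3562 + -1.25·2.0 = -4.8562
R = v/ω = -2.0/-1.25 = 1.6000
x' = -4 + 1.6000·(sin -4.8562 − sin -2.3562) = -1.2851
y' = 2.5 − 1.6000·(cos -4.8562 − cos -2.3562) = 1.1393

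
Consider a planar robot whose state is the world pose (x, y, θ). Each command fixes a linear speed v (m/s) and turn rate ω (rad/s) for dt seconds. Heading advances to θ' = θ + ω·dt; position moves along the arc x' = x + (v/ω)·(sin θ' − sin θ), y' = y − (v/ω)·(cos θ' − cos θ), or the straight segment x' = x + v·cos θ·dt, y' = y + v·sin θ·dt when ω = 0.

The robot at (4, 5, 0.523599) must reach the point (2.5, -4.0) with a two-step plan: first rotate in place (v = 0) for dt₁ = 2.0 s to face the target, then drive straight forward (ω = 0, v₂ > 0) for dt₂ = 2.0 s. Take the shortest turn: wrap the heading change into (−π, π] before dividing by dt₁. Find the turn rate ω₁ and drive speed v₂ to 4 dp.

ω₁ = -1.1298, v₂ = 4.5621

heading to target = atan2(-4−5, 2.5−4) = -1.7359
Δθ = wrap(-1.7359 − 0.5236) = -2.2595; ω₁ = Δθ/dt₁ = -1.1298
distance = √((2.5−4)² + (-4−5)²) = 9.1241; v₂ = distance/dt₂ = 4.5621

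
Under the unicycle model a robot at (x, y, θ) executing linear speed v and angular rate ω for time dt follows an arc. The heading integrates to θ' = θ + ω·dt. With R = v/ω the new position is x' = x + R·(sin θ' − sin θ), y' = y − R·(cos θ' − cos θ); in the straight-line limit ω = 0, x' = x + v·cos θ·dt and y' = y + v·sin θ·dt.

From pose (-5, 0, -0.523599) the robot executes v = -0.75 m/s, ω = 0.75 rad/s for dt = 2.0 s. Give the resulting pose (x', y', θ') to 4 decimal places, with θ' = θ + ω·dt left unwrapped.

(-6.3285, -0.3060, 0.9764)

θ' = -0.5236 + 0.75·2.0 = 0.9764
R = v/ω = -0.75/0.75 = -1.0000
x' = -5 + -1.0000·(sin 0.9764 − sin -0.5236) = -6.3285
y' = 0 − -1.0000·(cos 0.9764 − cos -0.5236) = -0.3060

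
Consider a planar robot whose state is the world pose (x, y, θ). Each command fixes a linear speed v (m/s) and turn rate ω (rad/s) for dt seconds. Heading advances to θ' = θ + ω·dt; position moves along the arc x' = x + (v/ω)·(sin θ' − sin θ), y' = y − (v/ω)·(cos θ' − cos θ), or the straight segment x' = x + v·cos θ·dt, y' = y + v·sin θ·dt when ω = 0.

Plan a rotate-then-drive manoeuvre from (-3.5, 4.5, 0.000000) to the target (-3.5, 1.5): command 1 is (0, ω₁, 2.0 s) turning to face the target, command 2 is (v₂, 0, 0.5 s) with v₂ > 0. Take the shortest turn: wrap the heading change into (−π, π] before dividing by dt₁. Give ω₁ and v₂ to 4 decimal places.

heading to target = atan2(1.5−4.5, -3.5−-3.5) = -1.5708
Δθ = wrap(-1.5708 − 0.0000) = -1.5708; ω₁ = Δθ/dt₁ = -0.7854
distance = √((-3.5−-3.5)² + (1.5−4.5)²) = 3.0000; v₂ = distance/dt₂ = 6.0000

ω₁ = -0.7854, v₂ = 6.0000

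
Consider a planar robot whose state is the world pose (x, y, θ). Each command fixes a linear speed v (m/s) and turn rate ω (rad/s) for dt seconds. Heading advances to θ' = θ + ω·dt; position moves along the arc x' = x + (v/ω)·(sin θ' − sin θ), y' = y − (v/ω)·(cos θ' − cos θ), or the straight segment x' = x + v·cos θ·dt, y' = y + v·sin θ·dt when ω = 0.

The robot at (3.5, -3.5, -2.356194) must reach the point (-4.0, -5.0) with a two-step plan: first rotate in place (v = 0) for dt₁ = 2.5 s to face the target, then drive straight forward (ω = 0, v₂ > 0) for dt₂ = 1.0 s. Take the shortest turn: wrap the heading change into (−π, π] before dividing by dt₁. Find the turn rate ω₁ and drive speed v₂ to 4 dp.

heading to target = atan2(-5−-3.5, -4−3.5) = -2.9442
Δθ = wrap(-2.9442 − -2.3562) = -0.5880; ω₁ = Δθ/dt₁ = -0.2352
distance = √((-4−3.5)² + (-5−-3.5)²) = 7.6485; v₂ = distance/dt₂ = 7.6485

ω₁ = -0.2352, v₂ = 7.6485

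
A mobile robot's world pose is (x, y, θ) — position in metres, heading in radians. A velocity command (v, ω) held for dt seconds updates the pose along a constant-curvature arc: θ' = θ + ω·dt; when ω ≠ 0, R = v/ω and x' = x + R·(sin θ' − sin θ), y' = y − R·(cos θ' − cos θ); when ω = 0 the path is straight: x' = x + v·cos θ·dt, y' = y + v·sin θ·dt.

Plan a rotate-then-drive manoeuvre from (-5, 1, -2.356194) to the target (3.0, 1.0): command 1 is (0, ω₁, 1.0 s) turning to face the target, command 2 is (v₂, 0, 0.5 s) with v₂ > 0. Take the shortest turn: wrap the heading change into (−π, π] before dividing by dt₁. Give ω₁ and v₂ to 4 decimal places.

heading to target = atan2(1−1, 3−-5) = 0.0000
Δθ = wrap(0.0000 − -2.3562) = 2.3562; ω₁ = Δθ/dt₁ = 2.3562
distance = √((3−-5)² + (1−1)²) = 8.0000; v₂ = distance/dt₂ = 16.0000

ω₁ = 2.3562, v₂ = 16.0000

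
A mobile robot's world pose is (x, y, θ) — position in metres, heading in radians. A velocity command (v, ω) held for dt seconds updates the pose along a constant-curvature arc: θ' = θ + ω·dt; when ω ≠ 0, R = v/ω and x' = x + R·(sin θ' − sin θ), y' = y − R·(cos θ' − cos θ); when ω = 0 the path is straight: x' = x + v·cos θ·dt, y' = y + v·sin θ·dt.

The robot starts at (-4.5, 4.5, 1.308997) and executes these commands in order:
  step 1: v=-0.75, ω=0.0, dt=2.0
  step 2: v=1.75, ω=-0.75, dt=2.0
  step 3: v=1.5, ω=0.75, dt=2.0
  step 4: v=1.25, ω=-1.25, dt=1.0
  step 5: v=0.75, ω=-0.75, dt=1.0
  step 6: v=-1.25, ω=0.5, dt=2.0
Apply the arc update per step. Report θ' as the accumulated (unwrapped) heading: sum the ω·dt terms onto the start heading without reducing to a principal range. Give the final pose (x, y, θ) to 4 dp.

step 1: θ'=1.3090 (straight) → pose (-4.8882, 3.0511, 1.3090)
step 2: θ'=-0.1910 (R=-2.3333) → pose (-2.1914, 4.7381, -0.1910)
step 3: θ'=1.3090 (R=2.0000) → pose (0.1201, 6.1841, 1.3090)
step 4: θ'=0.0590 (R=-1.0000) → pose (1.0271, 6.9235, 0.0590)
step 5: θ'=-0.6910 (R=-1.0000) → pose (1.7233, 6.6959, -0.6910)
step 6: θ'=0.3090 (R=-2.5000) → pose (-0.6302, 7.1510, 0.3090)

(-0.6302, 7.1510, 0.3090)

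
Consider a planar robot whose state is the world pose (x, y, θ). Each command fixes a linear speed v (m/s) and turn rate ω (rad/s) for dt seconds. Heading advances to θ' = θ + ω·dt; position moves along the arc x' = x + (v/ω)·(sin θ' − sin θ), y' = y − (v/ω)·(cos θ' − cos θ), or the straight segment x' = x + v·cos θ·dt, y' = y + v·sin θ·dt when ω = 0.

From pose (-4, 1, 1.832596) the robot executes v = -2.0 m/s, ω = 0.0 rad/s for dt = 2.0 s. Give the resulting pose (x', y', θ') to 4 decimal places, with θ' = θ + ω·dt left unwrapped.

θ' = 1.8326 + 0.0·2.0 = 1.8326
ω = 0 → straight: x' = -4 + -2.0·cos(1.8326)·2.0 = -2.9647
y' = 1 + -2.0·sin(1.8326)·2.0 = -2.8637

(-2.9647, -2.8637, 1.8326)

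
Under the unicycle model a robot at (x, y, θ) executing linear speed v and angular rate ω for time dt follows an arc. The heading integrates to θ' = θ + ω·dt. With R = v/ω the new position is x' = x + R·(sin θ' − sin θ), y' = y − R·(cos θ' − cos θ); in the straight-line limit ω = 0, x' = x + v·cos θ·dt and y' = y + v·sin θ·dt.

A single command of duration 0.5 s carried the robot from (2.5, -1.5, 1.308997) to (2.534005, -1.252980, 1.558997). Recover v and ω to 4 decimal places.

v = 0.5000, ω = 0.5000

Δθ = 1.558997 − 1.308997 = 0.250000
ω = Δθ/dt = 0.250000/0.5 = 0.5000
R = −Δy/(cos θ' − cos θ) = 1.0000
v = R·ω = 1.0000·0.5000 = 0.5000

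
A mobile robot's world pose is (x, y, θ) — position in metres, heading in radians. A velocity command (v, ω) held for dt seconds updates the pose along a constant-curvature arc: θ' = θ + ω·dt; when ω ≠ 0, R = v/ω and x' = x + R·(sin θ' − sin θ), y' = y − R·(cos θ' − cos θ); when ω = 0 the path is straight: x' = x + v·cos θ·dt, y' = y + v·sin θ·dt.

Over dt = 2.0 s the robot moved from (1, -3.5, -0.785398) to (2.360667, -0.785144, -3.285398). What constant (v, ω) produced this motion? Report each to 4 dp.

v = -2.0000, ω = -1.2500

Δθ = -3.285398 − -0.785398 = -2.500000
ω = Δθ/dt = -2.500000/2.0 = -1.2500
R = −Δy/(cos θ' − cos θ) = 1.6000
v = R·ω = 1.6000·-1.2500 = -2.0000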